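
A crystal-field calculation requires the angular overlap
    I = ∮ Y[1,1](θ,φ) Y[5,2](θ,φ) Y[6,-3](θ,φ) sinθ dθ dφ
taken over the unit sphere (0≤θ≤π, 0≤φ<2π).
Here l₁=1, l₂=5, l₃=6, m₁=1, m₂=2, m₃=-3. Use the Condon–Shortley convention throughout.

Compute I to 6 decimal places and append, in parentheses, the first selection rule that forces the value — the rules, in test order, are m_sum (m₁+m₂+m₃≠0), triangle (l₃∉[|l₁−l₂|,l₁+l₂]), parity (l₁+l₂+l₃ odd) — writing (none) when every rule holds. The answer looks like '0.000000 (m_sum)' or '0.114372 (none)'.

-0.245154 (none)

Checks pass: Σm=0; 12 even; l₃=6∈[4,6].
(2·1+1)(2·5+1)(2·6+1) = 429
Δ: 0! 2! 10! / 13! → 1/858
sum: t=0:+1/14400 = 1/14400
3j²(1 5 6; 0 0 0) = Δ·Π!·Σ² = 6/143  (sign +1)
sum: t=0:+1/60480 = 1/60480
3j²(1 5 6; 1 2 -3) = Δ·Π!·Σ² = 6/143  (sign -1)
combine: 4πI² = 429·6/143·6/143 = 108/143
take √, sign -1: I = -0.24515397
No selection rule forces the value: the integral is nonzero (none).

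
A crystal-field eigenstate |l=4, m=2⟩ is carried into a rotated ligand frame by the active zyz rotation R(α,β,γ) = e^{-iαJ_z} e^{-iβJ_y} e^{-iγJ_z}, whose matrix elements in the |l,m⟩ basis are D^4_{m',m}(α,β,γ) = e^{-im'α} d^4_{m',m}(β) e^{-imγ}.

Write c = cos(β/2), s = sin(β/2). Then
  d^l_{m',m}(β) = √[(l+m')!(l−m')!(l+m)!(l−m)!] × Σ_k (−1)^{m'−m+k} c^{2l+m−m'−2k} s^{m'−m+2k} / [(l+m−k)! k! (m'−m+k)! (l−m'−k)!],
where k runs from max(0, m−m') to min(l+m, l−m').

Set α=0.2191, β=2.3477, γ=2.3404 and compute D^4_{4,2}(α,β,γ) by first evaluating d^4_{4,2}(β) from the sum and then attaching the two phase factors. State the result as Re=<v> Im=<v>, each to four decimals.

First d^4_{4,2}(β=2.3477), then the phase factors e^{-i(4)α} and e^{-i(2)γ}:
Half-angle: c=0.386604, s=0.922246. N=√(40320·1·720·2)=7619.763776
The bounds max(0,m−m')=0 and min(l+m,l−m')=0 give 1 term
  k=0: (−1)^2·7619.7638/(1440)·0.3866^6·0.9222^2 = +0.015027
d^4_{4,2}(2.3477) = +0.015027
Phases: e^{-i·(4)·0.2191}=+0.639922-0.768440i, e^{-i·(2)·2.3404}=-0.031584+0.999501i ⇒ D=+0.011238+0.009976i

Re=0.0112 Im=0.0100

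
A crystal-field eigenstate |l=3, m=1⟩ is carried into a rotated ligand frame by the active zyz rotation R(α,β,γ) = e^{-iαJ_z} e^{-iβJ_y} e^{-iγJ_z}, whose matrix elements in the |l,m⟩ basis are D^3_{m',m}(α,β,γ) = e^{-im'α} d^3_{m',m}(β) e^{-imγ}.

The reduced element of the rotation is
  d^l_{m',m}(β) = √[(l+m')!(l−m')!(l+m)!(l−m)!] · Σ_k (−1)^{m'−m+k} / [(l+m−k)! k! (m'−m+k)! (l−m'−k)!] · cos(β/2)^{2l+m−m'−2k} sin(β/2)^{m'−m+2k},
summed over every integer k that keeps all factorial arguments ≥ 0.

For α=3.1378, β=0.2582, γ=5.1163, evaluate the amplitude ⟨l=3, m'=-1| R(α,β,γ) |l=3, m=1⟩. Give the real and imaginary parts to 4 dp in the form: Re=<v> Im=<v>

Re=-0.0373 Im=-0.0863

D^3_{-1,1}(3.1378,0.2582,5.1163) = e^{-i·-1·3.1378}·d^3_{-1,1}(0.2582)·e^{-i·1·5.1163}. Compute d first:
Half-angle: c=0.991678, s=0.128742. N=√(2·24·24·2)=48.000000
Admissible k: 2..4 (factorial args all ≥0)
  k=2: (−1)^0·48.0000/(8)·0.9917^4·0.1287^2 = +0.096177
  k=3: (−1)^1·48.0000/(6)·0.9917^2·0.1287^4 = -0.002161
  k=4: (−1)^2·48.0000/(48)·0.9917^0·0.1287^6 = +0.000005
d^3_{-1,1}(0.2582) = +0.096177 -0.002161 +0.000005 = +0.094021
Phases: e^{-i·(-1)·3.1378}=-0.999993+0.003793i, e^{-i·(1)·5.1163}=+0.393018+0.919531i ⇒ D=-0.037279-0.086314i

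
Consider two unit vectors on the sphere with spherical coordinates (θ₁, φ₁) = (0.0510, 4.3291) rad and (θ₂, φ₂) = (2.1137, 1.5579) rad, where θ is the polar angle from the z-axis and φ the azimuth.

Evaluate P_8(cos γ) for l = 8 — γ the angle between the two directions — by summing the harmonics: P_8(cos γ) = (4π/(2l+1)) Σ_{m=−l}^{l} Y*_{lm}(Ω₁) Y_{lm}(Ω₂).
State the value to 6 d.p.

0.092973

Expand P_8 via completeness: Σ_{m} conj(Y_{8,m}) at Ω₁ times Y_{8,m} at Ω₂ —
  term(m=-8) = (-0.000000, -0.000000)   from Y*(Ω₁)=(-0.000000, -0.000000), Y(Ω₂)=(0.148083, 0.015332)
  term(m=-7) = (-0.000000, -0.000000)   from Y*(Ω₁)=(0.000000, -0.000000), Y(Ω₂)=(0.032393, -0.357850)
  term(m=-6) = (-0.000000, -0.000000)   from Y*(Ω₁)=(0.000000, 0.000000), Y(Ω₂)=(-0.444104, -0.034433)
  term(m=-5) = (-0.000000, -0.000001)   from Y*(Ω₁)=(-0.000003, 0.000001), Y(Ω₂)=(-0.012500, 0.193585)
  term(m=-4) = (-0.000002, 0.000022)   from Y*(Ω₁)=(0.000003, -0.000091), Y(Ω₂)=(-0.237687, -0.012272)
  term(m=-3) = (-0.000268, 0.000540)   from Y*(Ω₁)=(0.001673, 0.000749), Y(Ω₂)=(-0.012722, 0.328664)
  term(m=-2) = (0.001568, -0.001434)   from Y*(Ω₁)=(-0.019045, 0.018342), Y(Ω₂)=(-0.080329, -0.002072)
  term(m=-1) = (0.078514, -0.030488)   from Y*(Ω₁)=(-0.091950, -0.228034), Y(Ω₂)=(-0.004418, 0.342526)
  term(m=+0) = (-0.033848, 0.000000)   from Y*(Ω₁)=(1.109281, -0.000000), Y(Ω₂)=(-0.030514, 0.000000)
  term(m=+1) = (0.078514, 0.030488)   from Y*(Ω₁)=(0.091950, -0.228034), Y(Ω₂)=(0.004418, 0.342526)
  term(m=+2) = (0.001568, 0.001434)   from Y*(Ω₁)=(-0.019045, -0.018342), Y(Ω₂)=(-0.080329, 0.002072)
  term(m=+3) = (-0.000268, -0.000540)   from Y*(Ω₁)=(-0.001673, 0.000749), Y(Ω₂)=(0.012722, 0.328664)
  term(m=+4) = (-0.000002, -0.000022)   from Y*(Ω₁)=(0.000003, 0.000091), Y(Ω₂)=(-0.237687, 0.012272)
  term(m=+5) = (-0.000000, 0.000001)   from Y*(Ω₁)=(0.000003, 0.000001), Y(Ω₂)=(0.012500, 0.193585)
  term(m=+6) = (-0.000000, 0.000000)   from Y*(Ω₁)=(0.000000, -0.000000), Y(Ω₂)=(-0.444104, 0.034433)
  term(m=+7) = (-0.000000, 0.000000)   from Y*(Ω₁)=(-0.000000, -0.000000), Y(Ω₂)=(-0.032393, -0.357850)
  term(m=+8) = (-0.000000, 0.000000)   from Y*(Ω₁)=(-0.000000, 0.000000), Y(Ω₂)=(0.148083, -0.015332)
Σ over m = (0.125776, 0.000000); ×(4π/17) → (0.092973, 0.000000). Real part: 0.092973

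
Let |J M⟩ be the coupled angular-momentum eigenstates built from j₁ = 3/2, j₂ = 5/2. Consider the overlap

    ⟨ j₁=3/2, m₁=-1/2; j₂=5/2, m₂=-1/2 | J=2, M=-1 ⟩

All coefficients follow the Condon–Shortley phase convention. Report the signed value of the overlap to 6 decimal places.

−√(25/84) = -0.545545

√[5·2!1!3!/7! · 1!2!2!3!1!3!] = √(12/7)
  +(−1)^1/∏(1,1,1,1,0,2)! = -1/2  (running -1/2)
  +(−1)^2/∏(2,0,0,0,1,3)! = 1/12  (running -5/12)
⟨..|..⟩ = √(12/7)·(-5/12) = -0.545545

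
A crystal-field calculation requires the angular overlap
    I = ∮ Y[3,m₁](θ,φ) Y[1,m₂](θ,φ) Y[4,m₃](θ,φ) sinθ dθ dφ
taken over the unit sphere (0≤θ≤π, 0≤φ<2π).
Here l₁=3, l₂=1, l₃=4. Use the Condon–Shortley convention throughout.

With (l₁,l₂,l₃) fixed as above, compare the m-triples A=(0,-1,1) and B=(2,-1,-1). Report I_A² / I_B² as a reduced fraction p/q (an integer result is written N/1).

Shared (l₁,l₂,l₃)=(3,1,4): N and (l;000)² cancel in I_A²/I_B².
A: Δ = 0!·6!·2!/9! = 1/252; Racah Σ t=0..0: t=0:+1/72 = 1/72; ⇒ 3j(3 1 4; 0 -1 1)² = 5/126, sgn -1
B: Δ = 0!·6!·2!/9! = 1/252; Racah Σ t=0..0: t=0:+1/240 = 1/240; ⇒ 3j(3 1 4; 2 -1 -1)² = 1/84, sgn -1
I_A²/I_B² = (5/126)/(1/84) = 10/3

10/3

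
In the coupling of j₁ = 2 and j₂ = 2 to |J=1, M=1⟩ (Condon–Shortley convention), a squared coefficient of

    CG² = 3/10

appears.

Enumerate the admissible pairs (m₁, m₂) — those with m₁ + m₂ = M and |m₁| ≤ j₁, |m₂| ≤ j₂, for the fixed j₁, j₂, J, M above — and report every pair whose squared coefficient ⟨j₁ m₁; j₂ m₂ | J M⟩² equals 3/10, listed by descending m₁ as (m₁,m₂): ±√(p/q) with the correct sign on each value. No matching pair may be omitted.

(1,0): −√(3/10); (0,1): +√(3/10)

Admissible pairs with m₁+m₂ = M = 1: (-1,2), (0,1), (1,0), (2,-1)
  (m₁,m₂)=(2,-1): CG² = 1/5, CG = +√(1/5)
  (m₁,m₂)=(1,0): CG² = 3/10, CG = −√(3/10)   ← matches the target
  (m₁,m₂)=(0,1): CG² = 3/10, CG = +√(3/10)   ← matches the target
  (m₁,m₂)=(-1,2): CG² = 1/5, CG = −√(1/5)
Pairs with CG² = 3/10: (1,0): −√(3/10); (0,1): +√(3/10)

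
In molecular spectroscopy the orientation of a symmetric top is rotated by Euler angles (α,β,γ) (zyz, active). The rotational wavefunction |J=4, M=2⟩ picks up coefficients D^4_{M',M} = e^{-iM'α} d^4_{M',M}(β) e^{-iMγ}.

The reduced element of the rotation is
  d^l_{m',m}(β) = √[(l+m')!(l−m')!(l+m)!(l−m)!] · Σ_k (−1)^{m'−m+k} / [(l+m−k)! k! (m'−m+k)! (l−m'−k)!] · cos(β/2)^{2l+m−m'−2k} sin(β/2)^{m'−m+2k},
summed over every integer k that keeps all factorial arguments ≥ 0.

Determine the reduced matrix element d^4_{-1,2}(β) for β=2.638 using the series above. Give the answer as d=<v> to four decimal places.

d^4_{-1,2}(β=2.6380) via the finite sum:
c=cos(2.638000/2)=0.249144, s=sin(2.638000/2)=0.968466; N=√[6·120·720·2]=1018.233765
k: max(0,(2)−(-1))=3 … min(4+(2),4−(-1))=5
  k=3: (−1)^0·1018.2338/(72)·0.2491^5·0.9685^3 = +0.012332
  k=4: (−1)^1·1018.2338/(48)·0.2491^3·0.9685^5 = -0.279499
  k=5: (−1)^2·1018.2338/(240)·0.2491^1·0.9685^7 = +0.844654
d^4_{-1,2}(2.6380) = +0.012332 -0.279499 +0.844654 = +0.577486

d=0.5775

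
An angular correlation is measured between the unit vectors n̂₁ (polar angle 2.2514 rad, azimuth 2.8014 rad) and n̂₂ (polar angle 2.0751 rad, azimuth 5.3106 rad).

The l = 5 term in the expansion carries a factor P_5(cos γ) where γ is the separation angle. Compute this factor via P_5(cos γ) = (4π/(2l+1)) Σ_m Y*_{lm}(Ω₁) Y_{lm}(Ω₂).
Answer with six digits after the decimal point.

-0.337558

Addition theorem: P_5(cos γ) = (4π/11) Σ_m Y*_{lm}(Ω₁) Y_{lm}(Ω₂), m = −5…5:
  m=-5: (0.017083, 0.130496) × (0.035806, -0.236054) = (0.031416, 0.000640)  (running Σ = (0.031416, 0.000640))
  m=-4: (-0.070253, 0.329564) × (0.305243, 0.283651) = (-0.114925, 0.080670)  (running Σ = (-0.083509, 0.081310))
  m=-3: (-0.217702, 0.354907) × (-0.249306, 0.056755) = (0.034132, -0.100836)  (running Σ = (-0.049378, -0.019526))
  m=-2: (-0.094094, 0.076150) × (-0.068763, 0.175013) = (-0.006857, -0.021704)  (running Σ = (-0.056235, -0.041230))
  m=-1: (0.293540, -0.103899) × (-0.177491, -0.260436) = (-0.079160, -0.058007)  (running Σ = (-0.135395, -0.099238))
  m=0: (0.209003, -0.000000) × (-0.118146, 0.000000) = (-0.024693, 0.000000)  (running Σ = (-0.160087, -0.099238))
  m=1: (-0.293540, -0.103899) × (0.177491, -0.260436) = (-0.079160, 0.058007)  (running Σ = (-0.239247, -0.041230))
  m=2: (-0.094094, -0.076150) × (-0.068763, -0.175013) = (-0.006857, 0.021704)  (running Σ = (-0.246104, -0.019526))
  m=3: (0.217702, 0.354907) × (0.249306, 0.056755) = (0.034132, 0.100836)  (running Σ = (-0.211973, 0.081310))
  m=4: (-0.070253, -0.329564) × (0.305243, -0.283651) = (-0.114925, -0.080670)  (running Σ = (-0.326898, 0.000640))
  m=5: (-0.017083, 0.130496) × (-0.035806, -0.236054) = (0.031416, -0.000640)  (running Σ = (-0.295482, -0.000000))
Σ over m = (-0.295482, -0.000000); ×(4π/11) → (-0.337558, -0.000000). Real part: -0.337558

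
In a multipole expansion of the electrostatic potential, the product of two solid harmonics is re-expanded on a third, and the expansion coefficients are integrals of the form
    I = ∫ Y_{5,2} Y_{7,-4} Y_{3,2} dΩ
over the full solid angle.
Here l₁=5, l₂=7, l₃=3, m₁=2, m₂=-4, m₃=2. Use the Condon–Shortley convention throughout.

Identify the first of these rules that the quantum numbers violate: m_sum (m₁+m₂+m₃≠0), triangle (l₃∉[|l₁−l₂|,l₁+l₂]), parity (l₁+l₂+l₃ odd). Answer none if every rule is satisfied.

parity

azimuthal sum: 2 − 4 + 2 = 0  ✓
2 ≤ 3 ≤ 12 (triangle on l)  ✓
L = 5 + 7 + 3 = 15 (odd)  ✗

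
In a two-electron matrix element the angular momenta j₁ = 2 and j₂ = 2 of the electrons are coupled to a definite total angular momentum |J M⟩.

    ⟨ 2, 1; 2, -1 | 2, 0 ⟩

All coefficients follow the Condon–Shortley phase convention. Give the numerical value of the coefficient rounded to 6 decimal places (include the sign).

√[5·2!2!2!/7! · 3!1!1!3!2!2!] = √(8/7)
  +(−1)^0/∏(0,2,1,1,1,1)! = 1/2  (running 1/2)
  +(−1)^1/∏(1,1,0,0,2,2)! = -1/4  (running 1/4)
⟨..|..⟩ = √(8/7)·(1/4) = +0.267261

+0.267261  (= +√(1/14))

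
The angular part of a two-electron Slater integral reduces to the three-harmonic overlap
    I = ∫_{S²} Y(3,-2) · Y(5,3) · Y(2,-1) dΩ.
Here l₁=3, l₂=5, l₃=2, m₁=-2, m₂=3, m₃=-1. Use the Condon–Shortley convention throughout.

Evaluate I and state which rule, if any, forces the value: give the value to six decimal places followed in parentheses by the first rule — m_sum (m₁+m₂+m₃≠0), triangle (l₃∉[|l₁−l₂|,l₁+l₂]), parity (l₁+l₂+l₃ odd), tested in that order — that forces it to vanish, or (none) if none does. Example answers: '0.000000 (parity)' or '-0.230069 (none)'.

Rules hold: Σm=0, L=10 even, 2≤2≤8.
N = 7·11·5 = 385
Δ = 6!·0!·4!/11! = 1/2310
Racah Σ t=3..3: t=3:−1/144 = -1/144
⇒ 3j(3 5 2; 0 0 0)² = 10/231, sgn -1
Racah Σ t=5..5: t=5:−1/720 = -1/720
⇒ 3j(3 5 2; -2 3 -1)² = 8/165, sgn +1
4πI² = N·(3j₀)²·(3jₘ)² = 80/99
I = -1·√(0.808081/4π) = -0.25358436
No selection rule forces the value: the integral is nonzero (none).

-0.253584 (none)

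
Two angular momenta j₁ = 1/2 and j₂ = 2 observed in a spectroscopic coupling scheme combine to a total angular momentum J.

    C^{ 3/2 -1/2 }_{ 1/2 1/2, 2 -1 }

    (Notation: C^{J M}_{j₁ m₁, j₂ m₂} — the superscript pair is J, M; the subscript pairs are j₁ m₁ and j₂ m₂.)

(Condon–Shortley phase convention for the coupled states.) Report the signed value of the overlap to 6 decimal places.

+0.774597  (= +√(3/5))

√[4·1!0!3!/5! · 1!0!1!3!1!2!] = √(12/5)
  +(−1)^0/∏(0,1,0,1,0,2)! = 1/2  (running 1/2)
⟨..|..⟩ = √(12/5)·(1/2) = +0.774597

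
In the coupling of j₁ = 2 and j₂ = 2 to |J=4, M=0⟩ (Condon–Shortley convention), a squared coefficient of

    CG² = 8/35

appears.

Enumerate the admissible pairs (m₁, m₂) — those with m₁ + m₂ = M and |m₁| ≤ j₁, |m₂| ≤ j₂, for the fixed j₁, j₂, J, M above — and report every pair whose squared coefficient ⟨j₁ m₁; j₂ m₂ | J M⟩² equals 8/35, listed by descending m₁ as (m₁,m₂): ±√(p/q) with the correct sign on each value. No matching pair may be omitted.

Admissible pairs with m₁+m₂ = M = 0: (-2,2), (-1,1), (0,0), (1,-1), (2,-2)
  (m₁,m₂)=(2,-2): CG² = 1/70, CG = +√(1/70)
  (m₁,m₂)=(1,-1): CG² = 8/35, CG = +√(8/35)   ← matches the target
  (m₁,m₂)=(0,0): CG² = 18/35, CG = +√(18/35)
  (m₁,m₂)=(-1,1): CG² = 8/35, CG = +√(8/35)   ← matches the target
  (m₁,m₂)=(-2,2): CG² = 1/70, CG = +√(1/70)
Pairs with CG² = 8/35: (1,-1): +√(8/35); (-1,1): +√(8/35)

(1,-1): +√(8/35); (-1,1): +√(8/35)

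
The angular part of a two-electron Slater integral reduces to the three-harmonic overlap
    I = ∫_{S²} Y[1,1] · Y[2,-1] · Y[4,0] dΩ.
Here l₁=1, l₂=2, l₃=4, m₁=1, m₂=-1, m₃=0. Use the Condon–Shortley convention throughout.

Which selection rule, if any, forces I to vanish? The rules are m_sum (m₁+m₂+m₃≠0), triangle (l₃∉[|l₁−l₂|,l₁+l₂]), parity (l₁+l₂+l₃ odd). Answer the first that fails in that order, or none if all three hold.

azimuthal sum: 1 − 1 + 0 = 0  ✓
l₃ must lie in [1,3]; have l₃=4  ✗
L = 1 + 2 + 4 = 7 (odd)

triangle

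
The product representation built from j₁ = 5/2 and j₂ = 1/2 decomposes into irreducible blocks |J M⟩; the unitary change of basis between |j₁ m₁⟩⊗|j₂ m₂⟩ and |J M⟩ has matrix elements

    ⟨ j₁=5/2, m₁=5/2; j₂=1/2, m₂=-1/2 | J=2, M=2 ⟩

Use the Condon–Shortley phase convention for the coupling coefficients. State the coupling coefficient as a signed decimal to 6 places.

+√(5/6) = +0.912871

√[5·1!4!0!/6! · 5!0!0!1!4!0!] = √(480)
  +(−1)^0/∏(0,1,0,0,4,0)! = 1/24  (running 1/24)
⟨..|..⟩ = √(480)·(1/24) = +0.912871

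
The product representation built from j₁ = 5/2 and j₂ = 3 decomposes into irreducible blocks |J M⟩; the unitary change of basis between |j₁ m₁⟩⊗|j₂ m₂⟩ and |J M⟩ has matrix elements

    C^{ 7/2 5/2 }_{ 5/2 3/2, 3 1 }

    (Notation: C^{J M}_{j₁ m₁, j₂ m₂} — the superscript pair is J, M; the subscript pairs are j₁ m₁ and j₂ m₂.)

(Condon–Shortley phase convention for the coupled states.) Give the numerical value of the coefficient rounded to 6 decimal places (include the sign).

√[8·2!3!4!/10! · 4!1!4!2!6!1!] = √(18432/35)
  +(−1)^0/∏(0,2,1,4,2,0)! = 1/96  (running 1/96)
  +(−1)^1/∏(1,1,0,3,3,1)! = -1/36  (running -5/288)
⟨..|..⟩ = √(18432/35)·(-5/288) = -0.398410

-0.398410  (= −√(10/63))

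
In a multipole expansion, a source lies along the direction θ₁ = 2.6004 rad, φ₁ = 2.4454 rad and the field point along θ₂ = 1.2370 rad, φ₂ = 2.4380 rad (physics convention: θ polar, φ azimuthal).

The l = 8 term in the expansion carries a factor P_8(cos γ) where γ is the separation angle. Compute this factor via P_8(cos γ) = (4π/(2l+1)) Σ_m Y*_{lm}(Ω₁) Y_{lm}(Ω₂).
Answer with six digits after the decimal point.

-0.053565

Term-by-term m-sum for l=8 (normalisation 4π/17 = 0.739198):
  [-8]  conj(Y_{8,-8})(Ω₁) = +0.001933+0.001674i ; Y_{8,-8}(Ω₂) = +0.259652-0.199216i ; Δ = +0.000835+0.000050i
  [-7]  conj(Y_{8,-7})(Ω₁) = +0.002727+0.016796i ; Y_{8,-7}(Ω₂) = -0.095856+0.443718i ; Δ = -0.007714-0.000400i
  [-6]  conj(Y_{8,-6})(Ω₁) = -0.035954+0.060635i ; Y_{8,-6}(Ω₂) = -0.077003-0.144076i ; Δ = +0.011505+0.000511i
  [-5]  conj(Y_{8,-5})(Ω₁) = -0.191219+0.067506i ; Y_{8,-5}(Ω₂) = -0.259254-0.102460i ; Δ = +0.056491+0.002091i
  [-4]  conj(Y_{8,-4})(Ω₁) = -0.379033-0.141295i ; Y_{8,-4}(Ω₂) = +0.265969-0.090276i ; Δ = -0.113566-0.003363i
  [-3]  conj(Y_{8,-3})(Ω₁) = -0.250594-0.439931i ; Y_{8,-3}(Ω₂) = +0.081706-0.136312i ; Δ = -0.080443-0.001786i
  [-2]  conj(Y_{8,-2})(Ω₁) = +0.041958-0.232677i ; Y_{8,-2}(Ω₂) = +0.050250+0.304383i ; Δ = +0.072931+0.001079i
  [-1]  conj(Y_{8,-1})(Ω₁) = -0.232915+0.194671i ; Y_{8,-1}(Ω₂) = +0.078670+0.066747i ; Δ = -0.031317-0.000232i
  [+0]  conj(Y_{8,0})(Ω₁) = -0.352163-0.000000i ; Y_{8,0}(Ω₂) = -0.312620+0.000000i ; Δ = +0.110093+0.000000i
  [+1]  conj(Y_{8,1})(Ω₁) = +0.232915+0.194671i ; Y_{8,1}(Ω₂) = -0.078670+0.066747i ; Δ = -0.031317+0.000232i
  [+2]  conj(Y_{8,2})(Ω₁) = +0.041958+0.232677i ; Y_{8,2}(Ω₂) = +0.050250-0.304383i ; Δ = +0.072931-0.001079i
  [+3]  conj(Y_{8,3})(Ω₁) = +0.250594-0.439931i ; Y_{8,3}(Ω₂) = -0.081706-0.136312i ; Δ = -0.080443+0.001786i
  [+4]  conj(Y_{8,4})(Ω₁) = -0.379033+0.141295i ; Y_{8,4}(Ω₂) = +0.265969+0.090276i ; Δ = -0.113566+0.003363i
  [+5]  conj(Y_{8,5})(Ω₁) = +0.191219+0.067506i ; Y_{8,5}(Ω₂) = +0.259254-0.102460i ; Δ = +0.056491-0.002091i
  [+6]  conj(Y_{8,6})(Ω₁) = -0.035954-0.060635i ; Y_{8,6}(Ω₂) = -0.077003+0.144076i ; Δ = +0.011505-0.000511i
  [+7]  conj(Y_{8,7})(Ω₁) = -0.002727+0.016796i ; Y_{8,7}(Ω₂) = +0.095856+0.443718i ; Δ = -0.007714+0.000400i
  [+8]  conj(Y_{8,8})(Ω₁) = +0.001933-0.001674i ; Y_{8,8}(Ω₂) = +0.259652+0.199216i ; Δ = +0.000835-0.000050i
Accumulated sum -0.072464-0.000000i; after 4π/(2l+1) scaling, -0.053565-0.000000i ⇒ P_8 = -0.053565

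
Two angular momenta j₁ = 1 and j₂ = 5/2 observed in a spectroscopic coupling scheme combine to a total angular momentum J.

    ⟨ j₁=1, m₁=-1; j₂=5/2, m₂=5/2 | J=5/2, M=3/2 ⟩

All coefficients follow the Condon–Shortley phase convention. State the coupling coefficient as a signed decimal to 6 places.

-0.534522

triangle: 1!·1!·4!/7! = 24/5040
(j±m)!: 0!·2!·5!·0!·4!·1! = 5760
prefactor² = (2J+1)·Δ·N² = 1152/7
  k=1: −1/(1!·0!·1!·4!·0!·0!) = -1/24
Σ = -1/24  ⇒  CG² = 1152/7·(-1/24)² = 2/7
CG = −√(2/7) = -0.534522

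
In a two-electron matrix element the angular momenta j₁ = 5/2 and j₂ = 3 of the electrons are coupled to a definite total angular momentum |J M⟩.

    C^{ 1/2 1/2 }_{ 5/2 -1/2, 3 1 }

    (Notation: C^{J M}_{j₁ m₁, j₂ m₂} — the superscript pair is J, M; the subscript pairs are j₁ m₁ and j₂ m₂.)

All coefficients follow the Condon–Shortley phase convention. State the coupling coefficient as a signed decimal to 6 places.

√[2·5!0!1!/7! · 2!3!4!2!1!0!] = √(192/7)
  +(−1)^3/∏(3,2,0,1,0,0)! = -1/12  (running -1/12)
⟨..|..⟩ = √(192/7)·(-1/12) = -0.436436

-0.436436  (= −√(4/21))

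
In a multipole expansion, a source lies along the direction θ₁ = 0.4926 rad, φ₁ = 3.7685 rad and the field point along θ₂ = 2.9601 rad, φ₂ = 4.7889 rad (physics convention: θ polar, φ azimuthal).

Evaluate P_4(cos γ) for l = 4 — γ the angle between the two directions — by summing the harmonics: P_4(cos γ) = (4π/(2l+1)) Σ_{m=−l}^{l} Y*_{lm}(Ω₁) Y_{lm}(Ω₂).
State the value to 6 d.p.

-0.161454

Expand P_4 via completeness: Σ_{m} conj(Y_{4,m}) at Ω₁ times Y_{4,m} at Ω₂ —
  [-4]  conj(Y_{4,-4})(Ω₁) = (-0.017834, 0.013112) ; Y_{4,-4}(Ω₂) = (0.000448, -0.000142) ; Δ = (-0.000006, 0.000008)
  [-3]  conj(Y_{4,-3})(Ω₁) = (0.035576, -0.111090) ; Y_{4,-3}(Ω₂) = (0.001647, 0.007050) ; Δ = (0.000842, 0.000068)
  [-2]  conj(Y_{4,-2})(Ω₁) = (0.103413, 0.315241) ; Y_{4,-2}(Ω₂) = (-0.062171, 0.009588) ; Δ = (-0.009452, -0.018607)
  [-1]  conj(Y_{4,-1})(Ω₁) = (-0.388648, -0.281532) ; Y_{4,-1}(Ω₂) = (-0.024215, -0.315874) ; Δ = (-0.079518, 0.129581)
  [+0]  conj(Y_{4,0})(Ω₁) = (0.085119, -0.000000) ; Y_{4,0}(Ω₂) = (0.712357, 0.000000) ; Δ = (0.060635, 0.000000)
  [+1]  conj(Y_{4,1})(Ω₁) = (0.388648, -0.281532) ; Y_{4,1}(Ω₂) = (0.024215, -0.315874) ; Δ = (-0.079518, -0.129581)
  [+2]  conj(Y_{4,2})(Ω₁) = (0.103413, -0.315241) ; Y_{4,2}(Ω₂) = (-0.062171, -0.009588) ; Δ = (-0.009452, 0.018607)
  [+3]  conj(Y_{4,3})(Ω₁) = (-0.035576, -0.111090) ; Y_{4,3}(Ω₂) = (-0.001647, 0.007050) ; Δ = (0.000842, -0.000068)
  [+4]  conj(Y_{4,4})(Ω₁) = (-0.017834, -0.013112) ; Y_{4,4}(Ω₂) = (0.000448, 0.000142) ; Δ = (-0.000006, -0.000008)
Total Σ_m = (-0.115633, -0.000000). Multiply by 1.396263: (-0.161454, -0.000000). P_4(cos γ) = -0.161454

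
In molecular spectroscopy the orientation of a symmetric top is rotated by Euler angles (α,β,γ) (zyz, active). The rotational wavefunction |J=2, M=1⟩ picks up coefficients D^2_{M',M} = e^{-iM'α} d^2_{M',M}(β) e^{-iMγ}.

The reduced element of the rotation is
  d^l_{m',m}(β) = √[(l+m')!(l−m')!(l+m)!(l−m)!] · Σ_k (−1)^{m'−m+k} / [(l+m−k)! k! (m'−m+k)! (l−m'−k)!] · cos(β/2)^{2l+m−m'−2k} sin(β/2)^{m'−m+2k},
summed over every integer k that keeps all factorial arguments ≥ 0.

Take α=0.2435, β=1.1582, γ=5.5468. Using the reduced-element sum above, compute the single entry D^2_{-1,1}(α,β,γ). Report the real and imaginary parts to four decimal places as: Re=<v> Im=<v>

Re=0.3007 Im=0.4482

Split into d^2_{-1,1}(β=1.1582) × two z-phases.
With c≡cos(β/2)=0.836956 and s≡sin(β/2)=0.547271, N=[1·6·6·1]^{1/2}=6.000000
The bounds max(0,m−m')=2 and min(l+m,l−m')=3 give 2 terms
  k=2: (−1)^0·6.0000/(2)·0.8370^2·0.5473^2 = +0.629406
  k=3: (−1)^1·6.0000/(6)·0.8370^0·0.5473^4 = -0.089704
d^2_{-1,1}(1.1582) = +0.629406 -0.089704 = +0.539702
D = (+0.970500+0.241101i)·(+0.539702)·(+0.740901+0.671614i) = +0.300678+0.448187i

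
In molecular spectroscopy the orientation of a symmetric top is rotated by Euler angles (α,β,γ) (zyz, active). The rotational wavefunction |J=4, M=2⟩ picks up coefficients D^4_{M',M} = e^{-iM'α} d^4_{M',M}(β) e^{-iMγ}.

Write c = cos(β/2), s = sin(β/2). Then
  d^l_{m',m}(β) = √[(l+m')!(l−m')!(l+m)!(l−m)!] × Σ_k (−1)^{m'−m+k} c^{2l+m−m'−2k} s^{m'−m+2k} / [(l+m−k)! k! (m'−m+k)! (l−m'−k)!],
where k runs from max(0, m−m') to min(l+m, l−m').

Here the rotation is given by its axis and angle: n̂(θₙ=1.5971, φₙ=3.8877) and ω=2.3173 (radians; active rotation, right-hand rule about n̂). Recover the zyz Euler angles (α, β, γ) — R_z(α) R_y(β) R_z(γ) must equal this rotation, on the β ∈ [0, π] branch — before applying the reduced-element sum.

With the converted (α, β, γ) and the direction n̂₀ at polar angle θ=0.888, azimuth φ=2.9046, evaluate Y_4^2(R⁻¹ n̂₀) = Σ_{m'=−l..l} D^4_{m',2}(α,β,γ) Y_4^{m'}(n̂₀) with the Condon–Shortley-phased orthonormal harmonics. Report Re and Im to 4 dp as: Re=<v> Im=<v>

Re=0.2672 Im=0.1980

Axis–angle → zyz. n̂ = (sinθₙcosφₙ, sinθₙsinφₙ, cosθₙ) = (-0.734083, -0.678551, -0.026301), ω = 2.3173.
R = I cosω + sinω [n̂]ₓ + (1−cosω) n̂n̂ᵀ gives
  R = [+0.225740, +0.855675, -0.465684; +0.817062, +0.094022, +0.568832; +0.530520, -0.508901, -0.677915]
β = atan2(√(R₁₃²+R₂₃²), R₃₃) = 2.315719; α = atan2(R₂₃, R₁₃) mod 2π = 2.256817; γ = atan2(R₃₂, −R₃₁) mod 2π = 3.906195
Need the full column D^4_{m',2} for m'=−4..4 at α=2.2568, β=2.3157, γ=3.9062.
cos(β/2)=0.401301, sin(β/2)=0.915946
d^4_{-4,2}: single k=6 term ⇒ +0.503199;  D = +0.175340+0.471662i
d^4_{-3,2}: k∈[5..6] ⇒ +0.467677 -0.812127 = -0.344450;  D = -0.173791+0.297393i
d^4_{-2,2}: k∈[4..6] ⇒ +0.273812 -1.141147 +0.495404 = -0.371931;  D = +0.367347-0.058214i
d^4_{-1,2}: k∈[3..5] ⇒ +0.113104 -0.883827 +0.920866 = +0.150143;  D = +0.112121+0.099858i
d^4_{0,2}: k∈[2..4] ⇒ +0.033242 -0.461797 +0.902156 = +0.473601;  D = +0.019692-0.473191i
d^4_{1,2}: k∈[1..3] ⇒ +0.006513 -0.169655 +0.589218 = +0.426076;  D = -0.340623+0.255962i
d^4_{2,2}: k∈[0..2] ⇒ +0.000673 -0.042048 +0.273812 = +0.232437;  D = +0.225756+0.055329i
d^4_{3,2}: k∈[0..1] ⇒ -0.005744 +0.089773 = +0.084029;  D = -0.036222-0.075821i
d^4_{4,2}: single k=0 term ⇒ +0.018541;  D = -0.007882+0.016782i
Y_4^{m'}(θ=0.888,φ=2.9046) and Σ D·Y over m':
  (+0.1753+0.4717i)·(+0.0935+0.1302i)  (-0.1738+0.2974i)·(-0.2794-0.2407i)  (+0.3673-0.0582i)·(+0.3201+0.1642i)  (+0.1121+0.0999i)·(+0.0480+0.0116i)  (+0.0197-0.4732i)·(-0.3593+0.0000i)  (-0.3406+0.2560i)·(-0.0480+0.0116i)  (+0.2258+0.0553i)·(+0.3201-0.1642i)  (-0.0362-0.0758i)·(+0.2794-0.2407i)  (-0.0079+0.0168i)·(+0.0935-0.1302i)
Y_4^2(R⁻¹ n̂) = +0.267219+0.197974i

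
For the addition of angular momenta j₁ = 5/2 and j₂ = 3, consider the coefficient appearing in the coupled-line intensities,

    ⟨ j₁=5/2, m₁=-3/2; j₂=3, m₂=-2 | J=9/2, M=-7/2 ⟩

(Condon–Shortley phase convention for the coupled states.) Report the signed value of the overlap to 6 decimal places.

+√(1/99) = +0.100504

√[10·1!4!5!/11! · 1!4!1!5!1!8!] = √(921600/11)
  +(−1)^0/∏(0,1,4,1,0,4)! = 1/576  (running 1/576)
  +(−1)^1/∏(1,0,3,0,1,5)! = -1/720  (running 1/2880)
⟨..|..⟩ = √(921600/11)·(1/2880) = +0.100504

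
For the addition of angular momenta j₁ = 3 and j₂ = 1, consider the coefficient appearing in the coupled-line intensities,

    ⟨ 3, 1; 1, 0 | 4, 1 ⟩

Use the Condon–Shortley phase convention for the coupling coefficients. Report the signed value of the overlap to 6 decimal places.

+0.731925  (= +√(15/28))

√[9·0!6!2!/9! · 4!2!1!1!5!3!] = √(8640/7)
  +(−1)^0/∏(0,0,2,1,4,1)! = 1/48  (running 1/48)
⟨..|..⟩ = √(8640/7)·(1/48) = +0.731925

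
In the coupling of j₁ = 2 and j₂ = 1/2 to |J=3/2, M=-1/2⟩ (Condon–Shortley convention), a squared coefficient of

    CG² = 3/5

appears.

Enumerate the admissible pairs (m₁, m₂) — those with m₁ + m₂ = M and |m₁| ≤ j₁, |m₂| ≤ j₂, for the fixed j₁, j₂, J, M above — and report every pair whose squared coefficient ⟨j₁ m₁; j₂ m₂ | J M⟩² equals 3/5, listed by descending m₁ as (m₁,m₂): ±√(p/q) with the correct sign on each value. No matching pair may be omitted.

(-1,1/2): −√(3/5)

Admissible pairs with m₁+m₂ = M = -1/2: (-1,1/2), (0,-1/2)
  (m₁,m₂)=(0,-1/2): CG² = 2/5, CG = +√(2/5)
  (m₁,m₂)=(-1,1/2): CG² = 3/5, CG = −√(3/5)   ← matches the target
Pairs with CG² = 3/5: (-1,1/2): −√(3/5)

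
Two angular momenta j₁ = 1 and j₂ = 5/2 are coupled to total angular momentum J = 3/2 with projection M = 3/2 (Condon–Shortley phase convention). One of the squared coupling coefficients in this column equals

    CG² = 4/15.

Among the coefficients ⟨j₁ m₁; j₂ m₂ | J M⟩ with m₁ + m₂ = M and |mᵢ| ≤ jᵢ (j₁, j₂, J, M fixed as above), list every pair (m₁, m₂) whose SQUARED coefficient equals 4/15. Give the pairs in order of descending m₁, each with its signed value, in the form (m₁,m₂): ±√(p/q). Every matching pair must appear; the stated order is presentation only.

(0,3/2): −√(4/15)

Admissible pairs with m₁+m₂ = M = 3/2: (-1,5/2), (0,3/2), (1,1/2)
  (m₁,m₂)=(1,1/2): CG² = 1/15, CG = +√(1/15)
  (m₁,m₂)=(0,3/2): CG² = 4/15, CG = −√(4/15)   ← matches the target
  (m₁,m₂)=(-1,5/2): CG² = 2/3, CG = +√(2/3)
Pairs with CG² = 4/15: (0,3/2): −√(4/15)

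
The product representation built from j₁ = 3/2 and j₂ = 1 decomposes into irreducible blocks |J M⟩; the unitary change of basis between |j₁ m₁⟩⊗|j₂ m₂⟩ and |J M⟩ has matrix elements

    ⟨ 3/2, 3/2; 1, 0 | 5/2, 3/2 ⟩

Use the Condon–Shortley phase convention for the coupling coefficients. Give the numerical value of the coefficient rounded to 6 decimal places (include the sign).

+√(2/5) = +0.632456

triangle: 0!·3!·2!/6! = 12/720
(j±m)!: 3!·0!·1!·1!·4!·1! = 144
prefactor² = (2J+1)·Δ·N² = 72/5
  k=0: +1/(0!·0!·0!·1!·3!·1!) = 1/6
Σ = 1/6  ⇒  CG² = 72/5·(1/6)² = 2/5
CG = +√(2/5) = +0.632456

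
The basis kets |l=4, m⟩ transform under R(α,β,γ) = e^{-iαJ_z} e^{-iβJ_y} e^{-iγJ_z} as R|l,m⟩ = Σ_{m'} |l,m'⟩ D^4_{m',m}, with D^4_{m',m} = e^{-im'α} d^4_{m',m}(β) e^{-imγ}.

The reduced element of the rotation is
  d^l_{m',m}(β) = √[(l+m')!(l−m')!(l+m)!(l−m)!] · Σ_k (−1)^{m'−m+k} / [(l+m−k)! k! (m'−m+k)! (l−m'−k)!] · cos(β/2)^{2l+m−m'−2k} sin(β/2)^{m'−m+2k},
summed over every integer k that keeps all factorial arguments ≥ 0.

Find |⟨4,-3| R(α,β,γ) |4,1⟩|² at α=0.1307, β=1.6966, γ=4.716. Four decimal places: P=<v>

D^4_{-3,1}(0.1307,1.6966,4.7160) = e^{-i·-3·0.1307}·d^4_{-3,1}(1.6966)·e^{-i·1·4.7160}. Compute d first:
c=cos(1.696600/2)=0.661259, s=sin(1.696600/2)=0.750157; N=√[1·5040·120·6]=1904.940944
The bounds max(0,m−m')=4 and min(l+m,l−m')=5 give 2 terms
  k=4: (−1)^0·1904.9409/(144)·0.6613^4·0.7502^4 = +0.800969
  k=5: (−1)^1·1904.9409/(240)·0.6613^2·0.7502^6 = -0.618484
d^4_{-3,1}(1.6966) = +0.800969 -0.618484 = +0.182486
|D^4_{-3,1}|² = |d^4_{-3,1}(β)|² = (+0.182486)² = 0.033301 (the z-rotation phases have unit modulus)

P=0.0333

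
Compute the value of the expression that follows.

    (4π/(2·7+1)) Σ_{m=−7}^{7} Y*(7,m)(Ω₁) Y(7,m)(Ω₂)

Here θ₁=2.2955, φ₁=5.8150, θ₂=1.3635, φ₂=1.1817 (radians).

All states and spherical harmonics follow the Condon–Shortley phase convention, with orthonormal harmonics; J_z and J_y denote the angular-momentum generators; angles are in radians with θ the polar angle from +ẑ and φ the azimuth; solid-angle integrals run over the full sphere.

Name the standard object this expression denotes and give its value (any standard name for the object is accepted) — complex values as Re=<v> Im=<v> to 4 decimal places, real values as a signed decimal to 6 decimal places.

This sum is the spherical-harmonic addition theorem: it equals the Legendre polynomial P_l(cos γ) of the angle γ between the two directions.
Summing Y*_{l m}(θ₁,φ₁)·Y_{l m}(θ₂,φ₂) over m ∈ [−7, 7]; prefactor 4π/(2·7+1) = 0.837758:
  m=-7: (-0.06533 + 0.00892j) × (-0.17442 - 0.39276j) = 0.01490 + 0.02410j  (running Σ = 0.01490 + 0.02410j)
  m=-6: (0.20649 + 0.07130j) × (0.23391 - 0.24424j) = 0.06571 - 0.03376j  (running Σ = 0.08061 - 0.00965j)
  m=-5: (-0.28324 - 0.29202j) × (-0.13770 - 0.05415j) = 0.02319 + 0.05555j  (running Σ = 0.10380 + 0.04590j)
  m=-4: (0.12332 + 0.39593j) × (-0.00489 - 0.33923j) = 0.13371 - 0.04377j  (running Σ = 0.23751 + 0.00213j)
  m=-3: (0.01239 - 0.07382j) × (-0.04394 + 0.01876j) = 0.00084 + 0.00348j  (running Σ = 0.23835 + 0.00560j)
  m=-2: (0.19724 - 0.26802j) × (-0.23273 - 0.22940j) = -0.10739 + 0.01713j  (running Σ = 0.13096 + 0.02273j)
  m=-1: (-0.20740 + 0.10488j) × (-0.00325 + 0.00792j) = -0.00016 - 0.00198j  (running Σ = 0.13080 + 0.02075j)
  m=0: (-0.27178 + 0.00000j) × (-0.32138 + 0.00000j) = 0.08734 + 0.00000j  (running Σ = 0.21815 + 0.02075j)
  m=1: (0.20740 + 0.10488j) × (0.00325 + 0.00792j) = -0.00016 + 0.00198j  (running Σ = 0.21799 + 0.02273j)
  m=2: (0.19724 + 0.26802j) × (-0.23273 + 0.22940j) = -0.10739 - 0.01713j  (running Σ = 0.11060 + 0.00560j)
  m=3: (-0.01239 - 0.07382j) × (0.04394 + 0.01876j) = 0.00084 - 0.00348j  (running Σ = 0.11144 + 0.00213j)
  m=4: (0.12332 - 0.39593j) × (-0.00489 + 0.33923j) = 0.13371 + 0.04377j  (running Σ = 0.24515 + 0.04590j)
  m=5: (0.28324 - 0.29202j) × (0.13770 - 0.05415j) = 0.02319 - 0.05555j  (running Σ = 0.26834 - 0.00965j)
  m=6: (0.20649 - 0.07130j) × (0.23391 + 0.24424j) = 0.06571 + 0.03376j  (running Σ = 0.33405 + 0.02410j)
  m=7: (0.06533 + 0.00892j) × (0.17442 - 0.39276j) = 0.01490 - 0.02410j  (running Σ = 0.34895 + 0.00000j)
Total Σ_m = 0.34895 + 0.00000j. Multiply by 0.837758: 0.29234 + 0.00000j. P_7(cos γ) = 0.292337

Legendre polynomial (addition theorem), +0.292337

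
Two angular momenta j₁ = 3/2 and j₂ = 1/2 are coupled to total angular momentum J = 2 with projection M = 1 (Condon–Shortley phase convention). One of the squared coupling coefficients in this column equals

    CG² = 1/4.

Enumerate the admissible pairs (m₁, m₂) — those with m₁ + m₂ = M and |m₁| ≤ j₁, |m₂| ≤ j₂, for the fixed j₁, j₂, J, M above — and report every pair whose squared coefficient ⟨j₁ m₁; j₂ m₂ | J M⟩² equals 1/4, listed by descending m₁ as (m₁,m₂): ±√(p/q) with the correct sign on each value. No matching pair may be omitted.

Admissible pairs with m₁+m₂ = M = 1: (1/2,1/2), (3/2,-1/2)
  (m₁,m₂)=(3/2,-1/2): CG² = 1/4, CG = +√(1/4)   ← matches the target
  (m₁,m₂)=(1/2,1/2): CG² = 3/4, CG = +√(3/4)
Pairs with CG² = 1/4: (3/2,-1/2): +√(1/4)

(3/2,-1/2): +√(1/4)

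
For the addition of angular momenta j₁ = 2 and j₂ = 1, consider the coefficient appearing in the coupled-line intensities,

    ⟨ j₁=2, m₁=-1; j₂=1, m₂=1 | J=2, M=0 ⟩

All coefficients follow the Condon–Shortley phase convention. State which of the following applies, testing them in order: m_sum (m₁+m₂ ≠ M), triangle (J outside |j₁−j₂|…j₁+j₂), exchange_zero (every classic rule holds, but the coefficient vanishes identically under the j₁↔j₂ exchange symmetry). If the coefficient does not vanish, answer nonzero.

nonzero

m-sum: m₁+m₂ = -1+1 = 0, M = 0  ✓
triangle: |j₁−j₂| = 1 ≤ J = 2 ≤ j₁+j₂ = 3  ✓
exchange: j₁≠j₂ or m₁≠m₂ — the exchange symmetry imposes no constraint here
value check: CG = −√(1/2) = -0.707107 ≠ 0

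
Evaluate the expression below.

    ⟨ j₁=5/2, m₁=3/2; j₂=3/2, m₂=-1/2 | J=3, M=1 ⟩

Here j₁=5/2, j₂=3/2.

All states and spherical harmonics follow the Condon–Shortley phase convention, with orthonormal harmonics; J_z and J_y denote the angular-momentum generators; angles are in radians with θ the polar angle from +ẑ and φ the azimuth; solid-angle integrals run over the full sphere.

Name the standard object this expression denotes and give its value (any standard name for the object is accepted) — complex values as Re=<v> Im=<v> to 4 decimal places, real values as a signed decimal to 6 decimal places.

This is a Clebsch–Gordan (vector-coupling) coefficient.
√[7·1!4!2!/8! · 4!1!1!2!4!2!] = √(96/5)
  +(−1)^0/∏(0,1,1,1,3,1)! = 1/6  (running 1/6)
  +(−1)^1/∏(1,0,0,0,4,2)! = -1/48  (running 7/48)
⟨..|..⟩ = √(96/5)·(7/48) = +0.639010

Clebsch–Gordan coefficient, +√(49/120) ≈ +0.639010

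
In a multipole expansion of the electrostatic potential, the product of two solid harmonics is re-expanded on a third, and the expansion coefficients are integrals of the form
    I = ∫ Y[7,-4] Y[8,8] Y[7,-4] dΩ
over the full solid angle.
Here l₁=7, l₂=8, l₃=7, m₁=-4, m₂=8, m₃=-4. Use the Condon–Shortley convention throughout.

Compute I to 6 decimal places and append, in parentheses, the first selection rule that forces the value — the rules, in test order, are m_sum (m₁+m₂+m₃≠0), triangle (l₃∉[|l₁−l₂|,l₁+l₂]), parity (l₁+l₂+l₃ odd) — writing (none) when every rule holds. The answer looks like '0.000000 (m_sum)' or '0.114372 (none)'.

Checks pass: Σm=0; 22 even; l₃=7∈[1,15].
(2·7+1)(2·8+1)(2·7+1) = 3825
Δ: 8! 6! 8! / 23! → 1/22086194130
sum: t=1:−1/18289152000 t=2:+1/248832000 t=3:−1/24883200 t=4:+1/11943936 t=5:−1/24883200 t=6:+1/248832000 t=7:−1/18289152000 = 11/975421440
3j²(7 8 7; 0 0 0) = Δ·Π!·Σ² = 1750/289731  (sign -1)
sum: t=8:+1/58525286400 = 1/58525286400
3j²(7 8 7; -4 8 -4) = Δ·Π!·Σ² = 825/52003  (sign -1)
combine: 4πI² = 3825·1750/289731·825/52003 = 15468750/42204149
take √, sign +1: I = 0.17078318
No selection rule forces the value: the integral is nonzero (none).

0.170783 (none)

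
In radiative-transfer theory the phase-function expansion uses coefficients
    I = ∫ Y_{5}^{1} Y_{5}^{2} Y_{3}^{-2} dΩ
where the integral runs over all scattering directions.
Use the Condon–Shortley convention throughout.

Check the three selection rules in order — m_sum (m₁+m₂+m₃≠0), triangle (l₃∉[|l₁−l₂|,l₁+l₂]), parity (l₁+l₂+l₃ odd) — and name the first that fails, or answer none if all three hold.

Σmᵢ = 1  ✗
l₃∈[|l₁−l₂|,l₁+l₂]=[0,10], have l₃=3
Σlᵢ = 13 ⇒ odd

m_sum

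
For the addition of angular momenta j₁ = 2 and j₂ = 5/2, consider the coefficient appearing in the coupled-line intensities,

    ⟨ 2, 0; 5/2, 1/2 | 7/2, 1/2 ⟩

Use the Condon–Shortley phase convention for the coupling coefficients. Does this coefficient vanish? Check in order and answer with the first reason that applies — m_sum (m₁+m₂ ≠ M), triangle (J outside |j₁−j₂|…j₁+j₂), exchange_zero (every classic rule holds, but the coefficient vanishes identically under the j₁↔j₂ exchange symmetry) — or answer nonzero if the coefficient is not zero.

m-sum: m₁+m₂ = 0+1/2 = 1/2, M = 1/2  ✓
triangle: |j₁−j₂| = 1/2 ≤ J = 7/2 ≤ j₁+j₂ = 9/2  ✓
exchange: j₁≠j₂ or m₁≠m₂ — the exchange symmetry imposes no constraint here
value check: CG = −√(4/105) = -0.195180 ≠ 0

nonzero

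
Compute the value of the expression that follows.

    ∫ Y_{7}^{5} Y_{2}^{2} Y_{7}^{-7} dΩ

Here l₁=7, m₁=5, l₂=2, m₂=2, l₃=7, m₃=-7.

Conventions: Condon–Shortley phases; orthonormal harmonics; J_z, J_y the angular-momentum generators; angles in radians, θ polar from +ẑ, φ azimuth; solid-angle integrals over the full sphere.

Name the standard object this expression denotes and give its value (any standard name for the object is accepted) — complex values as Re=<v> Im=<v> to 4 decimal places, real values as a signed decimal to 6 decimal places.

Gaunt coefficient, +0.066694

This is a Gaunt coefficient — the integral of a triple product of spherical harmonics over the sphere.
Checks pass: Σm=0; 16 even; l₃=7∈[5,9].
(2·7+1)(2·2+1)(2·7+1) = 1125
Δ: 2! 12! 2! / 17! → 1/185640
sum: t=0:+1/2419200 t=1:−1/518400 t=2:+1/2419200 = -1/907200
3j²(7 2 7; 0 0 0) = Δ·Π!·Σ² = 56/3315  (sign +1)
sum: t=2:+1/1916006400 = 1/1916006400
3j²(7 2 7; 5 2 -7) = Δ·Π!·Σ² = 1/340  (sign +1)
combine: 4πI² = 1125·56/3315·1/340 = 210/3757
take √, sign +1: I = 0.06669359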